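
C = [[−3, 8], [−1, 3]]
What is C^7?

C² = I (check: tr C = 0 and det C = −1), so C^7 = C since 7 is odd.

[[−3, 8], [−1, 3]]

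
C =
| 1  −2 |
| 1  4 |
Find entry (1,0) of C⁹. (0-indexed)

19171

tr C = 5 and det C = 6, so the characteristic polynomial is λ² − (5)λ + (6) with roots 3 and 2.
Eigenvectors give P = [[−1, −2], [1, 1]] with P⁻¹ = [[1, 2], [−1, −1]], and C = P·diag(3, 2)·P⁻¹.
Then C⁹ = P·diag(19683, 512)·P⁻¹ = [[−19683, −1024], [19683, 512]] · [[1, 2], [−1, −1]] = [[−18659, −38342], [19171, 38854]].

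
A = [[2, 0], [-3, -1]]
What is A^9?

tr A = 1 and det A = -2, so the characteristic polynomial is λ² − (1)λ + (-2) with roots 2 and -1.
Eigenvectors give P = [[-1, 0], [1, 1]] with P⁻¹ = [[-1, 0], [1, 1]], and A = P·diag(2, -1)·P⁻¹.
Then A^9 = P·diag(512, -1)·P⁻¹ = [[-512, 0], [512, -1]] · [[-1, 0], [1, 1]] = [[512, 0], [-513, -1]].

[[512, 0], [-513, -1]]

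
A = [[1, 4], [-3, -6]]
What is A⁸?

[[-18659, -25220], [18915, 25476]]

tr A = -5 and det A = 6, so the characteristic polynomial is λ² − (-5)λ + (6) with roots -3 and -2.
Eigenvectors give P = [[-1, 4], [1, -3]] with P⁻¹ = [[3, 4], [1, 1]], and A = P·diag(-3, -2)·P⁻¹.
Then A⁸ = P·diag(6561, 256)·P⁻¹ = [[-6561, 1024], [6561, -768]] · [[3, 4], [1, 1]] = [[-18659, -25220], [18915, 25476]].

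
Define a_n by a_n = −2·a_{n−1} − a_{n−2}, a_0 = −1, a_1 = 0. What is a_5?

With companion matrix Q = [[−2, −1], [1, 0]], [a_n, a_{n−1}]ᵀ = Q·[a_{n−1}, a_{n−2}]ᵀ, so [a_5, a_4]ᵀ = Q^4·[a_1, a_0]ᵀ.
Q^4 = [[5, 4], [−4, −3]], giving [a_5, a_4]ᵀ = [[−4], [3]].

−4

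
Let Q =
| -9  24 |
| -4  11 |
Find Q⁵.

tr Q = 2 and det Q = -3, so the characteristic polynomial is λ² − (2)λ + (-3) with roots -1 and 3.
Eigenvectors give P = [[3, -2], [1, -1]] with P⁻¹ = [[1, -2], [1, -3]], and Q = P·diag(-1, 3)·P⁻¹.
Then Q⁵ = P·diag(-1, 243)·P⁻¹ = [[-3, -486], [-1, -243]] · [[1, -2], [1, -3]] = [[-489, 1464], [-244, 731]].

[[-489, 1464], [-244, 731]]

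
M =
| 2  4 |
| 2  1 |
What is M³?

M² = [[12, 12], [6, 9]]
M³ = [[48, 60], [30, 33]]

[[48, 60], [30, 33]]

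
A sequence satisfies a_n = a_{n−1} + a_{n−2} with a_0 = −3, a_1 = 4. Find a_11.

With companion matrix A = [[1, 1], [1, 0]], [a_n, a_{n−1}]ᵀ = A·[a_{n−1}, a_{n−2}]ᵀ, so [a_11, a_10]ᵀ = A^10·[a_1, a_0]ᵀ.
A^10 = [[89, 55], [55, 34]], giving [a_11, a_10]ᵀ = [[191], [118]].

191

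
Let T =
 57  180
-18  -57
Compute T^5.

[[4617, 14580], [-1458, -4617]]

tr T = 0 and det T = -9, so the characteristic polynomial is λ² − (0)λ + (-9) with roots -3 and 3.
Eigenvectors give P = [[-3, 10], [1, -3]] with P⁻¹ = [[3, 10], [1, 3]], and T = P·diag(-3, 3)·P⁻¹.
Then T^5 = P·diag(-243, 243)·P⁻¹ = [[729, 2430], [-243, -729]] · [[3, 10], [1, 3]] = [[4617, 14580], [-1458, -4617]].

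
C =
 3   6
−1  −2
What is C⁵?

[[3, 6], [−1, −2]]

C² = C (a projection; rank 1, trace 1), so C⁵ = C.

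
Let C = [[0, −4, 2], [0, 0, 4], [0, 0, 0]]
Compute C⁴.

C is strictly triangular, hence nilpotent: C³ = 0, so C⁴ = 0.

[[0, 0, 0], [0, 0, 0], [0, 0, 0]]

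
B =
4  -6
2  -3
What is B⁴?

B² = B (a projection; rank 1, trace 1), so B⁴ = B.

[[4, -6], [2, -3]]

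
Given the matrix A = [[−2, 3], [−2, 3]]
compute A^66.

A² = A (a projection; rank 1, trace 1), so A^66 = A.

[[−2, 3], [−2, 3]]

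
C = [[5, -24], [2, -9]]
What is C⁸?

[[-19679, 78720], [-6560, 26241]]

tr C = -4 and det C = 3, so the characteristic polynomial is λ² − (-4)λ + (3) with roots -3 and -1.
Eigenvectors give P = [[3, 4], [1, 1]] with P⁻¹ = [[-1, 4], [1, -3]], and C = P·diag(-3, -1)·P⁻¹.
Then C⁸ = P·diag(6561, 1)·P⁻¹ = [[19683, 4], [6561, 1]] · [[-1, 4], [1, -3]] = [[-19679, 78720], [-6560, 26241]].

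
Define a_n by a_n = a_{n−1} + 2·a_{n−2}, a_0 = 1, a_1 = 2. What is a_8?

256

With companion matrix Q = [[1, 2], [1, 0]], [a_n, a_{n−1}]ᵀ = Q·[a_{n−1}, a_{n−2}]ᵀ, so [a_8, a_7]ᵀ = Q^7·[a_1, a_0]ᵀ.
Q^7 = [[85, 86], [43, 42]], giving [a_8, a_7]ᵀ = [[256], [128]].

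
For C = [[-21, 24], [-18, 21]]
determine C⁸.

tr C = 0 and det C = -9, so the characteristic polynomial is λ² − (0)λ + (-9) with roots 3 and -3.
Eigenvectors give P = [[-1, -4], [-1, -3]] with P⁻¹ = [[3, -4], [-1, 1]], and C = P·diag(3, -3)·P⁻¹.
Then C⁸ = P·diag(6561, 6561)·P⁻¹ = [[-6561, -26244], [-6561, -19683]] · [[3, -4], [-1, 1]] = [[6561, 0], [0, 6561]].

[[6561, 0], [0, 6561]]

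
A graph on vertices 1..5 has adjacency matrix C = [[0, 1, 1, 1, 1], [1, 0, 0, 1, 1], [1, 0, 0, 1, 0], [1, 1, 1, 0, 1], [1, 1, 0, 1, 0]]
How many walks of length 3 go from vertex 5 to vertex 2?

The number of length-3 walks from vertex 5 to vertex 2 is entry (5,2) of C^3, where C is the adjacency matrix.
C^2 = [[4, 2, 1, 3, 2], [2, 3, 2, 2, 2], [1, 2, 2, 1, 2], [3, 2, 1, 4, 2], [2, 2, 2, 2, 3]]
C^3 = [[8, 9, 7, 9, 9], [9, 6, 4, 9, 7], [7, 4, 2, 7, 4], [9, 9, 7, 8, 9], [9, 7, 4, 9, 6]]

7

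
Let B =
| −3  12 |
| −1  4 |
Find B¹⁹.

B² = B (a projection; rank 1, trace 1), so B¹⁹ = B.

[[−3, 12], [−1, 4]]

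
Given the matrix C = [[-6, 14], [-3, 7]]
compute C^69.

[[-6, 14], [-3, 7]]

C² = C (a projection; rank 1, trace 1), so C^69 = C.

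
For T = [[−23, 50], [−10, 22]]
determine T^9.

[[−100463, 201950], [−40390, 81292]]

tr T = −1 and det T = −6, so the characteristic polynomial is λ² − (−1)λ + (−6) with roots −3 and 2.
Eigenvectors give P = [[5, −2], [2, −1]] with P⁻¹ = [[1, −2], [2, −5]], and T = P·diag(−3, 2)·P⁻¹.
Then T^9 = P·diag(−19683, 512)·P⁻¹ = [[−98415, −1024], [−39366, −512]] · [[1, −2], [2, −5]] = [[−100463, 201950], [−40390, 81292]].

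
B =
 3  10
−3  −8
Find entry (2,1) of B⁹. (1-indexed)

tr B = −5 and det B = 6, so the characteristic polynomial is λ² − (−5)λ + (6) with roots −3 and −2.
Eigenvectors give P = [[5, 2], [−3, −1]] with P⁻¹ = [[−1, −2], [3, 5]], and B = P·diag(−3, −2)·P⁻¹.
Then B⁹ = P·diag(−19683, −512)·P⁻¹ = [[−98415, −1024], [59049, 512]] · [[−1, −2], [3, 5]] = [[95343, 191710], [−57513, −115538]].

−57513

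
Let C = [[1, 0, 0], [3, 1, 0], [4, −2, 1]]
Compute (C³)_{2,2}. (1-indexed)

C = I + N where N = [[0, 0, 0], [3, 0, 0], [4, −2, 0]] is strictly lower-triangular, so N³ = 0.
(I + N)³ = I + 3·N + 3·N² = [[1, 0, 0], [9, 1, 0], [−6, −6, 1]].

1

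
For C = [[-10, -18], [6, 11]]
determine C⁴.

[[-44, -90], [30, 61]]

tr C = 1 and det C = -2, so the characteristic polynomial is λ² − (1)λ + (-2) with roots -1 and 2.
Eigenvectors give P = [[2, -3], [-1, 2]] with P⁻¹ = [[2, 3], [1, 2]], and C = P·diag(-1, 2)·P⁻¹.
Then C⁴ = P·diag(1, 16)·P⁻¹ = [[2, -48], [-1, 32]] · [[2, 3], [1, 2]] = [[-44, -90], [30, 61]].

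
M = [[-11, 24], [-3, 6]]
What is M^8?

tr M = -5 and det M = 6, so the characteristic polynomial is λ² − (-5)λ + (6) with roots -3 and -2.
Eigenvectors give P = [[3, -8], [1, -3]] with P⁻¹ = [[3, -8], [1, -3]], and M = P·diag(-3, -2)·P⁻¹.
Then M^8 = P·diag(6561, 256)·P⁻¹ = [[19683, -2048], [6561, -768]] · [[3, -8], [1, -3]] = [[57001, -151320], [18915, -50184]].

[[57001, -151320], [18915, -50184]]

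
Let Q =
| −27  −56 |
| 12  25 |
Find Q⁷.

[[−15315, −30632], [6564, 13129]]

tr Q = −2 and det Q = −3, so the characteristic polynomial is λ² − (−2)λ + (−3) with roots −3 and 1.
Eigenvectors give P = [[7, −2], [−3, 1]] with P⁻¹ = [[1, 2], [3, 7]], and Q = P·diag(−3, 1)·P⁻¹.
Then Q⁷ = P·diag(−2187, 1)·P⁻¹ = [[−15309, −2], [6561, 1]] · [[1, 2], [3, 7]] = [[−15315, −30632], [6564, 13129]].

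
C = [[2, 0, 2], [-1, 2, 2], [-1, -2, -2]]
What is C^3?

C^2 = [[2, -4, 0], [-6, 0, -2], [2, 0, -2]]
C^3 = [[8, -8, -4], [-10, 4, -8], [6, 4, 8]]

[[8, -8, -4], [-10, 4, -8], [6, 4, 8]]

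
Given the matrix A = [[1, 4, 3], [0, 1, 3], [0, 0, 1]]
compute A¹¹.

A = I + N where N = [[0, 4, 3], [0, 0, 3], [0, 0, 0]] is strictly upper-triangular, so N³ = 0.
(I + N)¹¹ = I + 11·N + 55·N² = [[1, 44, 693], [0, 1, 33], [0, 0, 1]].

[[1, 44, 693], [0, 1, 33], [0, 0, 1]]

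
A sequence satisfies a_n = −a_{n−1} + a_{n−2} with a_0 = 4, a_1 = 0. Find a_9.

With companion matrix T = [[−1, 1], [1, 0]], [a_n, a_{n−1}]ᵀ = T·[a_{n−1}, a_{n−2}]ᵀ, so [a_9, a_8]ᵀ = T^8·[a_1, a_0]ᵀ.
T^8 = [[34, −21], [−21, 13]], giving [a_9, a_8]ᵀ = [[−84], [52]].

−84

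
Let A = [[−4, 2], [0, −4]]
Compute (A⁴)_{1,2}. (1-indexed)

−512

A² = [[16, −16], [0, 16]]
A³ = [[−64, 96], [0, −64]]
A⁴ = [[256, −512], [0, 256]]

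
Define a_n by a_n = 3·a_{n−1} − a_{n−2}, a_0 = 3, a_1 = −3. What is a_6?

With companion matrix B = [[3, −1], [1, 0]], [a_n, a_{n−1}]ᵀ = B·[a_{n−1}, a_{n−2}]ᵀ, so [a_6, a_5]ᵀ = B⁵·[a_1, a_0]ᵀ.
B⁵ = [[144, −55], [55, −21]], giving [a_6, a_5]ᵀ = [[−597], [−228]].

−597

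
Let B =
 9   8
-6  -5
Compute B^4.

[[321, 320], [-240, -239]]

tr B = 4 and det B = 3, so the characteristic polynomial is λ² − (4)λ + (3) with roots 1 and 3.
Eigenvectors give P = [[-1, 4], [1, -3]] with P⁻¹ = [[3, 4], [1, 1]], and B = P·diag(1, 3)·P⁻¹.
Then B^4 = P·diag(1, 81)·P⁻¹ = [[-1, 324], [1, -243]] · [[3, 4], [1, 1]] = [[321, 320], [-240, -239]].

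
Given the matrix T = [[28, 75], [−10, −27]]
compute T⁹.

tr T = 1 and det T = −6, so the characteristic polynomial is λ² − (1)λ + (−6) with roots 3 and −2.
Eigenvectors give P = [[−3, −5], [1, 2]] with P⁻¹ = [[−2, −5], [1, 3]], and T = P·diag(3, −2)·P⁻¹.
Then T⁹ = P·diag(19683, −512)·P⁻¹ = [[−59049, 2560], [19683, −1024]] · [[−2, −5], [1, 3]] = [[120658, 302925], [−40390, −101487]].

[[120658, 302925], [−40390, −101487]]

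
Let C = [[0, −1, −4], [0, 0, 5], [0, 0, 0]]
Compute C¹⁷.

C is strictly triangular, hence nilpotent: C³ = 0, so C¹⁷ = 0.

[[0, 0, 0], [0, 0, 0], [0, 0, 0]]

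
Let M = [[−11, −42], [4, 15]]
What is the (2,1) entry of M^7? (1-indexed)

tr M = 4 and det M = 3, so the characteristic polynomial is λ² − (4)λ + (3) with roots 3 and 1.
Eigenvectors give P = [[−3, 7], [1, −2]] with P⁻¹ = [[2, 7], [1, 3]], and M = P·diag(3, 1)·P⁻¹.
Then M^7 = P·diag(2187, 1)·P⁻¹ = [[−6561, 7], [2187, −2]] · [[2, 7], [1, 3]] = [[−13115, −45906], [4372, 15303]].

4372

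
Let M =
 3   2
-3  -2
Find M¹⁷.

M² = M (a projection; rank 1, trace 1), so M¹⁷ = M.

[[3, 2], [-3, -2]]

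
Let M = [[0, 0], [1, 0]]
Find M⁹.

M is strictly triangular, hence nilpotent: M² = 0, so M⁹ = 0.

[[0, 0], [0, 0]]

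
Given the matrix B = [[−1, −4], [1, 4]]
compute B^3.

[[−9, −36], [9, 36]]

B^2 = [[−3, −12], [3, 12]]
B^3 = [[−9, −36], [9, 36]]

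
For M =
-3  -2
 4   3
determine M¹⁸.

M² = I (check: tr M = 0 and det M = -1), so M¹⁸ = I since 18 is even.

[[1, 0], [0, 1]]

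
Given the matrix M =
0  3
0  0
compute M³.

M is strictly triangular, hence nilpotent: M² = 0, so M³ = 0.

[[0, 0], [0, 0]]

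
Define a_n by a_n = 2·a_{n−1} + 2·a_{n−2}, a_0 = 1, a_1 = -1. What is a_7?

With companion matrix A = [[2, 2], [1, 0]], [a_n, a_{n−1}]ᵀ = A·[a_{n−1}, a_{n−2}]ᵀ, so [a_7, a_6]ᵀ = A⁶·[a_1, a_0]ᵀ.
A⁶ = [[328, 240], [120, 88]], giving [a_7, a_6]ᵀ = [[-88], [-32]].

-88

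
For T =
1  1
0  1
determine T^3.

[[1, 3], [0, 1]]

T = I + N where N = [[0, 1], [0, 0]] is strictly upper-triangular, so N^2 = 0.
(I + N)^3 = I + 3·N = [[1, 3], [0, 1]].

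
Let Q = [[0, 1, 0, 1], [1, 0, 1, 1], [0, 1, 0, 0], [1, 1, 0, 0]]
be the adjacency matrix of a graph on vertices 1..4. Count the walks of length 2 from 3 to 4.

The number of length-2 walks from vertex 3 to vertex 4 is entry (3,4) of Q², where Q is the adjacency matrix.
Q² = [[2, 1, 1, 1], [1, 3, 0, 1], [1, 0, 1, 1], [1, 1, 1, 2]]

1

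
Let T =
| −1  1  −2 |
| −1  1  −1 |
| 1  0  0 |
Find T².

[[−2, 0, 1], [−1, 0, 1], [−1, 1, −2]]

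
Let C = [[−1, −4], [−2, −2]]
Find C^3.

C^2 = [[9, 12], [6, 12]]
C^3 = [[−33, −60], [−30, −48]]

[[−33, −60], [−30, −48]]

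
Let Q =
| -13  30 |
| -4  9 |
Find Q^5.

[[-1453, 3630], [-484, 1209]]

tr Q = -4 and det Q = 3, so the characteristic polynomial is λ² − (-4)λ + (3) with roots -1 and -3.
Eigenvectors give P = [[5, -3], [2, -1]] with P⁻¹ = [[-1, 3], [-2, 5]], and Q = P·diag(-1, -3)·P⁻¹.
Then Q^5 = P·diag(-1, -243)·P⁻¹ = [[-5, 729], [-2, 243]] · [[-1, 3], [-2, 5]] = [[-1453, 3630], [-484, 1209]].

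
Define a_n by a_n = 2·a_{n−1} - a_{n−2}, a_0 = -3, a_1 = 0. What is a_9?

24

With companion matrix M = [[2, -1], [1, 0]], [a_n, a_{n−1}]ᵀ = M·[a_{n−1}, a_{n−2}]ᵀ, so [a_9, a_8]ᵀ = M⁸·[a_1, a_0]ᵀ.
M⁸ = [[9, -8], [8, -7]], giving [a_9, a_8]ᵀ = [[24], [21]].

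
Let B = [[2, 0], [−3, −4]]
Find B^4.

B^2 = [[4, 0], [6, 16]]
B^3 = [[8, 0], [−36, −64]]
B^4 = [[16, 0], [120, 256]]

[[16, 0], [120, 256]]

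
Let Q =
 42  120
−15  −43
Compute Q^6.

tr Q = −1 and det Q = −6, so the characteristic polynomial is λ² − (−1)λ + (−6) with roots 2 and −3.
Eigenvectors give P = [[−3, 8], [1, −3]] with P⁻¹ = [[−3, −8], [−1, −3]], and Q = P·diag(2, −3)·P⁻¹.
Then Q^6 = P·diag(64, 729)·P⁻¹ = [[−192, 5832], [64, −2187]] · [[−3, −8], [−1, −3]] = [[−5256, −15960], [1995, 6049]].

[[−5256, −15960], [1995, 6049]]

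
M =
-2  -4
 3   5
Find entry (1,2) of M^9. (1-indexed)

tr M = 3 and det M = 2, so the characteristic polynomial is λ² − (3)λ + (2) with roots 2 and 1.
Eigenvectors give P = [[-1, 4], [1, -3]] with P⁻¹ = [[3, 4], [1, 1]], and M = P·diag(2, 1)·P⁻¹.
Then M^9 = P·diag(512, 1)·P⁻¹ = [[-512, 4], [512, -3]] · [[3, 4], [1, 1]] = [[-1532, -2044], [1533, 2045]].

-2044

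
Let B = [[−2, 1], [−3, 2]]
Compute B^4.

B² = I (check: tr B = 0 and det B = −1), so B^4 = I since 4 is even.

[[1, 0], [0, 1]]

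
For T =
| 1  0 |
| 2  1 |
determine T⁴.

[[1, 0], [8, 1]]

T = I + N where N = [[0, 0], [2, 0]] is strictly lower-triangular, so N² = 0.
(I + N)⁴ = I + 4·N = [[1, 0], [8, 1]].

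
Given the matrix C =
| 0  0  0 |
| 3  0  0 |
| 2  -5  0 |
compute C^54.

C is strictly triangular, hence nilpotent: C^3 = 0, so C^54 = 0.

[[0, 0, 0], [0, 0, 0], [0, 0, 0]]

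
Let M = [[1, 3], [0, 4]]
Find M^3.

[[1, 63], [0, 64]]

M^2 = [[1, 15], [0, 16]]
M^3 = [[1, 63], [0, 64]]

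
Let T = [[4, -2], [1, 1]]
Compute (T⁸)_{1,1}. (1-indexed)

tr T = 5 and det T = 6, so the characteristic polynomial is λ² − (5)λ + (6) with roots 2 and 3.
Eigenvectors give P = [[1, 2], [1, 1]] with P⁻¹ = [[-1, 2], [1, -1]], and T = P·diag(2, 3)·P⁻¹.
Then T⁸ = P·diag(256, 6561)·P⁻¹ = [[256, 13122], [256, 6561]] · [[-1, 2], [1, -1]] = [[12866, -12610], [6305, -6049]].

12866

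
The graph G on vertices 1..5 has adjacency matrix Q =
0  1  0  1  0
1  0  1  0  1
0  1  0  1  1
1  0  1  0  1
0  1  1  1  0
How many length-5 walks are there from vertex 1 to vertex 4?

The number of length-5 walks from vertex 1 to vertex 4 is entry (1,4) of Q⁵, where Q is the adjacency matrix.
Q² = [[2, 0, 2, 0, 2], [0, 3, 1, 3, 1], [2, 1, 3, 1, 2], [0, 3, 1, 3, 1], [2, 1, 2, 1, 3]]
Q³ = [[0, 6, 2, 6, 2], [6, 2, 7, 2, 7], [2, 7, 4, 7, 5], [6, 2, 7, 2, 7], [2, 7, 5, 7, 4]]
Q⁴ = [[12, 4, 14, 4, 14], [4, 20, 11, 20, 11], [14, 11, 19, 11, 18], [4, 20, 11, 20, 11], [14, 11, 18, 11, 19]]
Q⁵ = [[8, 40, 22, 40, 22], [40, 26, 51, 26, 51], [22, 51, 40, 51, 41], [40, 26, 51, 26, 51], [22, 51, 41, 51, 40]]

40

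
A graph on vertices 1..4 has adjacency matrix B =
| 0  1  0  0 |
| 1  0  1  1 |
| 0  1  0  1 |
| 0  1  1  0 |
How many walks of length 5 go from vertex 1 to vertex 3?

6

The number of length-5 walks from vertex 1 to vertex 3 is entry (1,3) of B⁵, where B is the adjacency matrix.
B² = [[1, 0, 1, 1], [0, 3, 1, 1], [1, 1, 2, 1], [1, 1, 1, 2]]
B³ = [[0, 3, 1, 1], [3, 2, 4, 4], [1, 4, 2, 3], [1, 4, 3, 2]]
B⁴ = [[3, 2, 4, 4], [2, 11, 6, 6], [4, 6, 7, 6], [4, 6, 6, 7]]
B⁵ = [[2, 11, 6, 6], [11, 14, 17, 17], [6, 17, 12, 13], [6, 17, 13, 12]]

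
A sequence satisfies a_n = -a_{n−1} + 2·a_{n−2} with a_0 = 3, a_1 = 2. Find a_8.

With companion matrix C = [[-1, 2], [1, 0]], [a_n, a_{n−1}]ᵀ = C·[a_{n−1}, a_{n−2}]ᵀ, so [a_8, a_7]ᵀ = C^7·[a_1, a_0]ᵀ.
C^7 = [[-85, 86], [43, -42]], giving [a_8, a_7]ᵀ = [[88], [-40]].

88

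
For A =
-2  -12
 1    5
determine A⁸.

[[-764, -3060], [255, 1021]]

tr A = 3 and det A = 2, so the characteristic polynomial is λ² − (3)λ + (2) with roots 1 and 2.
Eigenvectors give P = [[-4, -3], [1, 1]] with P⁻¹ = [[-1, -3], [1, 4]], and A = P·diag(1, 2)·P⁻¹.
Then A⁸ = P·diag(1, 256)·P⁻¹ = [[-4, -768], [1, 256]] · [[-1, -3], [1, 4]] = [[-764, -3060], [255, 1021]].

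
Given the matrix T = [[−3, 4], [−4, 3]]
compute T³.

T² = [[−7, 0], [0, −7]]
T³ = [[21, −28], [28, −21]]

[[21, −28], [28, −21]]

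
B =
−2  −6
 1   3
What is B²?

[[−2, −6], [1, 3]]

B² = B (a projection; rank 1, trace 1), so B² = B.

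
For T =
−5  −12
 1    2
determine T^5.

[[−125, −372], [31, 92]]

tr T = −3 and det T = 2, so the characteristic polynomial is λ² − (−3)λ + (2) with roots −2 and −1.
Eigenvectors give P = [[4, −3], [−1, 1]] with P⁻¹ = [[1, 3], [1, 4]], and T = P·diag(−2, −1)·P⁻¹.
Then T^5 = P·diag(−32, −1)·P⁻¹ = [[−128, 3], [32, −1]] · [[1, 3], [1, 4]] = [[−125, −372], [31, 92]].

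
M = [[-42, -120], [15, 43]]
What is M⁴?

tr M = 1 and det M = -6, so the characteristic polynomial is λ² − (1)λ + (-6) with roots 3 and -2.
Eigenvectors give P = [[8, -3], [-3, 1]] with P⁻¹ = [[-1, -3], [-3, -8]], and M = P·diag(3, -2)·P⁻¹.
Then M⁴ = P·diag(81, 16)·P⁻¹ = [[648, -48], [-243, 16]] · [[-1, -3], [-3, -8]] = [[-504, -1560], [195, 601]].

[[-504, -1560], [195, 601]]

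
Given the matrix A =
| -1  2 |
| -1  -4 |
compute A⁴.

[[-49, -130], [65, 146]]

tr A = -5 and det A = 6, so the characteristic polynomial is λ² − (-5)λ + (6) with roots -3 and -2.
Eigenvectors give P = [[1, 2], [-1, -1]] with P⁻¹ = [[-1, -2], [1, 1]], and A = P·diag(-3, -2)·P⁻¹.
Then A⁴ = P·diag(81, 16)·P⁻¹ = [[81, 32], [-81, -16]] · [[-1, -2], [1, 1]] = [[-49, -130], [65, 146]].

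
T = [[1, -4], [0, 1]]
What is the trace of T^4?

2

T = I + N where N = [[0, -4], [0, 0]] is strictly upper-triangular, so N^2 = 0.
(I + N)^4 = I + 4·N = [[1, -16], [0, 1]].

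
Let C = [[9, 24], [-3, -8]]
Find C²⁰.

[[9, 24], [-3, -8]]

C² = C (a projection; rank 1, trace 1), so C²⁰ = C.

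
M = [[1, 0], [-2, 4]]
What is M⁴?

[[1, 0], [-170, 256]]

M² = [[1, 0], [-10, 16]]
M³ = [[1, 0], [-42, 64]]
M⁴ = [[1, 0], [-170, 256]]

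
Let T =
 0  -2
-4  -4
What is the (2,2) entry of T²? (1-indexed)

24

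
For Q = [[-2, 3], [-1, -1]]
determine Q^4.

[[-26, 9], [-3, -23]]

Q^2 = [[1, -9], [3, -2]]
Q^3 = [[7, 12], [-4, 11]]
Q^4 = [[-26, 9], [-3, -23]]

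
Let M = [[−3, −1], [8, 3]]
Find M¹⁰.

M² = I (check: tr M = 0 and det M = −1), so M¹⁰ = I since 10 is even.

[[1, 0], [0, 1]]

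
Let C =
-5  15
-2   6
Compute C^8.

C² = C (a projection; rank 1, trace 1), so C^8 = C.

[[-5, 15], [-2, 6]]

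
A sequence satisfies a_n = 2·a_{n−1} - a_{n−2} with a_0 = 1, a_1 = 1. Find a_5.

1

With companion matrix A = [[2, -1], [1, 0]], [a_n, a_{n−1}]ᵀ = A·[a_{n−1}, a_{n−2}]ᵀ, so [a_5, a_4]ᵀ = A⁴·[a_1, a_0]ᵀ.
A⁴ = [[5, -4], [4, -3]], giving [a_5, a_4]ᵀ = [[1], [1]].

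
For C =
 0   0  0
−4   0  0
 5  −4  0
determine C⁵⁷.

[[0, 0, 0], [0, 0, 0], [0, 0, 0]]

C is strictly triangular, hence nilpotent: C³ = 0, so C⁵⁷ = 0.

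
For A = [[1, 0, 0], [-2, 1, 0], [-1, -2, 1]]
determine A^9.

[[1, 0, 0], [-18, 1, 0], [135, -18, 1]]

A = I + N where N = [[0, 0, 0], [-2, 0, 0], [-1, -2, 0]] is strictly lower-triangular, so N^3 = 0.
(I + N)^9 = I + 9·N + 36·N^2 = [[1, 0, 0], [-18, 1, 0], [135, -18, 1]].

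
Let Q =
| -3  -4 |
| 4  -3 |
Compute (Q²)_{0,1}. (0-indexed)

24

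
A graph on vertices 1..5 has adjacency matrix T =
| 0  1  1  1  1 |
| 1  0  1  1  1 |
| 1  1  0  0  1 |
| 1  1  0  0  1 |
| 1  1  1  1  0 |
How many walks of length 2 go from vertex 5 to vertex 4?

The number of length-2 walks from vertex 5 to vertex 4 is entry (5,4) of T², where T is the adjacency matrix.
T² = [[4, 3, 2, 2, 3], [3, 4, 2, 2, 3], [2, 2, 3, 3, 2], [2, 2, 3, 3, 2], [3, 3, 2, 2, 4]]

2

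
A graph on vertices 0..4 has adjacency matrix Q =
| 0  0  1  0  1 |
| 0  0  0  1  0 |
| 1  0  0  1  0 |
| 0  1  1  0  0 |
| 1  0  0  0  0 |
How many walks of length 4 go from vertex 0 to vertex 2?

The number of length-4 walks from vertex 0 to vertex 2 is entry (0,2) of Q⁴, where Q is the adjacency matrix.
Q² = [[2, 0, 0, 1, 0], [0, 1, 1, 0, 0], [0, 1, 2, 0, 1], [1, 0, 0, 2, 0], [0, 0, 1, 0, 1]]
Q³ = [[0, 1, 3, 0, 2], [1, 0, 0, 2, 0], [3, 0, 0, 3, 0], [0, 2, 3, 0, 1], [2, 0, 0, 1, 0]]
Q⁴ = [[5, 0, 0, 4, 0], [0, 2, 3, 0, 1], [0, 3, 6, 0, 3], [4, 0, 0, 5, 0], [0, 1, 3, 0, 2]]

0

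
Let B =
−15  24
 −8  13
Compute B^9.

[[−78735, 118104], [−39368, 59053]]

tr B = −2 and det B = −3, so the characteristic polynomial is λ² − (−2)λ + (−3) with roots 1 and −3.
Eigenvectors give P = [[−3, −2], [−2, −1]] with P⁻¹ = [[1, −2], [−2, 3]], and B = P·diag(1, −3)·P⁻¹.
Then B^9 = P·diag(1, −19683)·P⁻¹ = [[−3, 39366], [−2, 19683]] · [[1, −2], [−2, 3]] = [[−78735, 118104], [−39368, 59053]].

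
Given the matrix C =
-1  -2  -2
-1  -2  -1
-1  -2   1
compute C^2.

[[5, 10, 2], [4, 8, 3], [2, 4, 5]]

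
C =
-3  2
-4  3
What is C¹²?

C² = I (check: tr C = 0 and det C = -1), so C¹² = I since 12 is even.

[[1, 0], [0, 1]]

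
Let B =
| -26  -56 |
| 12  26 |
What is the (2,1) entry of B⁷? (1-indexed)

768

tr B = 0 and det B = -4, so the characteristic polynomial is λ² − (0)λ + (-4) with roots -2 and 2.
Eigenvectors give P = [[7, -2], [-3, 1]] with P⁻¹ = [[1, 2], [3, 7]], and B = P·diag(-2, 2)·P⁻¹.
Then B⁷ = P·diag(-128, 128)·P⁻¹ = [[-896, -256], [384, 128]] · [[1, 2], [3, 7]] = [[-1664, -3584], [768, 1664]].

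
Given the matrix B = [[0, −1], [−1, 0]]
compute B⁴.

[[1, 0], [0, 1]]

B² = I (check: tr B = 0 and det B = −1), so B⁴ = I since 4 is even.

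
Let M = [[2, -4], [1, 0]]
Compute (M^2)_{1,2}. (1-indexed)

-8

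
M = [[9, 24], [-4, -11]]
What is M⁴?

tr M = -2 and det M = -3, so the characteristic polynomial is λ² − (-2)λ + (-3) with roots -3 and 1.
Eigenvectors give P = [[-2, -3], [1, 1]] with P⁻¹ = [[1, 3], [-1, -2]], and M = P·diag(-3, 1)·P⁻¹.
Then M⁴ = P·diag(81, 1)·P⁻¹ = [[-162, -3], [81, 1]] · [[1, 3], [-1, -2]] = [[-159, -480], [80, 241]].

[[-159, -480], [80, 241]]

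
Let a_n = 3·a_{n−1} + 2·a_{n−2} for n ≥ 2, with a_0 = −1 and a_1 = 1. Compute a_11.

With companion matrix T = [[3, 2], [1, 0]], [a_n, a_{n−1}]ᵀ = T·[a_{n−1}, a_{n−2}]ᵀ, so [a_11, a_10]ᵀ = T^10·[a_1, a_0]ᵀ.
T^10 = [[283667, 159294], [79647, 44726]], giving [a_11, a_10]ᵀ = [[124373], [34921]].

124373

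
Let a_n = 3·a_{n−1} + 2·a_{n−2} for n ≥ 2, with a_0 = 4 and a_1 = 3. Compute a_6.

With companion matrix T = [[3, 2], [1, 0]], [a_n, a_{n−1}]ᵀ = T·[a_{n−1}, a_{n−2}]ᵀ, so [a_6, a_5]ᵀ = T⁵·[a_1, a_0]ᵀ.
T⁵ = [[495, 278], [139, 78]], giving [a_6, a_5]ᵀ = [[2597], [729]].

2597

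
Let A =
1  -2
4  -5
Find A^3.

tr A = -4 and det A = 3, so the characteristic polynomial is λ² − (-4)λ + (3) with roots -3 and -1.
Eigenvectors give P = [[-1, 1], [-2, 1]] with P⁻¹ = [[1, -1], [2, -1]], and A = P·diag(-3, -1)·P⁻¹.
Then A^3 = P·diag(-27, -1)·P⁻¹ = [[27, -1], [54, -1]] · [[1, -1], [2, -1]] = [[25, -26], [52, -53]].

[[25, -26], [52, -53]]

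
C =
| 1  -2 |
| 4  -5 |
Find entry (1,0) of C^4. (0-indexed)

-160

tr C = -4 and det C = 3, so the characteristic polynomial is λ² − (-4)λ + (3) with roots -1 and -3.
Eigenvectors give P = [[-1, 1], [-1, 2]] with P⁻¹ = [[-2, 1], [-1, 1]], and C = P·diag(-1, -3)·P⁻¹.
Then C^4 = P·diag(1, 81)·P⁻¹ = [[-1, 81], [-1, 162]] · [[-2, 1], [-1, 1]] = [[-79, 80], [-160, 161]].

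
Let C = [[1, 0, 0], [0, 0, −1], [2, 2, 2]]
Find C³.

[[1, 0, 0], [−6, −4, −2], [10, 4, 0]]

C² = [[1, 0, 0], [−2, −2, −2], [6, 4, 2]]
C³ = [[1, 0, 0], [−6, −4, −2], [10, 4, 0]]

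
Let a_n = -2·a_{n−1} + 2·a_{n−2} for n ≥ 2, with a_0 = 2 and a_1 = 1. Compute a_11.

With companion matrix T = [[-2, 2], [1, 0]], [a_n, a_{n−1}]ᵀ = T·[a_{n−1}, a_{n−2}]ᵀ, so [a_11, a_10]ᵀ = T¹⁰·[a_1, a_0]ᵀ.
T¹⁰ = [[18272, -13376], [-6688, 4896]], giving [a_11, a_10]ᵀ = [[-8480], [3104]].

-8480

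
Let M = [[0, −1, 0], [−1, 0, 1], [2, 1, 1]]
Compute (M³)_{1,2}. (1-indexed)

M² = [[1, 0, −1], [2, 2, 1], [1, −1, 2]]
M³ = [[−2, −2, −1], [0, −1, 3], [5, 1, 1]]

−2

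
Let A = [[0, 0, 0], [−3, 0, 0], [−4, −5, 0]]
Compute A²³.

A is strictly triangular, hence nilpotent: A³ = 0, so A²³ = 0.

[[0, 0, 0], [0, 0, 0], [0, 0, 0]]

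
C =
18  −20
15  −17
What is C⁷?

[[9132, −9260], [6945, −7073]]

tr C = 1 and det C = −6, so the characteristic polynomial is λ² − (1)λ + (−6) with roots −2 and 3.
Eigenvectors give P = [[1, 4], [1, 3]] with P⁻¹ = [[−3, 4], [1, −1]], and C = P·diag(−2, 3)·P⁻¹.
Then C⁷ = P·diag(−128, 2187)·P⁻¹ = [[−128, 8748], [−128, 6561]] · [[−3, 4], [1, −1]] = [[9132, −9260], [6945, −7073]].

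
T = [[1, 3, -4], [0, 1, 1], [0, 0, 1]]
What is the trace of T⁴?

3

T = I + N where N = [[0, 3, -4], [0, 0, 1], [0, 0, 0]] is strictly upper-triangular, so N³ = 0.
(I + N)⁴ = I + 4·N + 6·N² = [[1, 12, 2], [0, 1, 4], [0, 0, 1]].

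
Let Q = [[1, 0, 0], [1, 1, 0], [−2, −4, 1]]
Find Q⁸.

Q = I + N where N = [[0, 0, 0], [1, 0, 0], [−2, −4, 0]] is strictly lower-triangular, so N³ = 0.
(I + N)⁸ = I + 8·N + 28·N² = [[1, 0, 0], [8, 1, 0], [−128, −32, 1]].

[[1, 0, 0], [8, 1, 0], [−128, −32, 1]]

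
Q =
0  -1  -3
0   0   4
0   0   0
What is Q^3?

[[0, 0, 0], [0, 0, 0], [0, 0, 0]]

Q is strictly triangular, hence nilpotent: Q^3 = 0, so Q^3 = 0.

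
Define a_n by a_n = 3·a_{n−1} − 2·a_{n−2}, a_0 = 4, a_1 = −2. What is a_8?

With companion matrix T = [[3, −2], [1, 0]], [a_n, a_{n−1}]ᵀ = T·[a_{n−1}, a_{n−2}]ᵀ, so [a_8, a_7]ᵀ = T^7·[a_1, a_0]ᵀ.
T^7 = [[255, −254], [127, −126]], giving [a_8, a_7]ᵀ = [[−1526], [−758]].

−1526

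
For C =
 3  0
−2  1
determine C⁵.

[[243, 0], [−242, 1]]

tr C = 4 and det C = 3, so the characteristic polynomial is λ² − (4)λ + (3) with roots 3 and 1.
Eigenvectors give P = [[−1, 0], [1, 1]] with P⁻¹ = [[−1, 0], [1, 1]], and C = P·diag(3, 1)·P⁻¹.
Then C⁵ = P·diag(243, 1)·P⁻¹ = [[−243, 0], [243, 1]] · [[−1, 0], [1, 1]] = [[243, 0], [−242, 1]].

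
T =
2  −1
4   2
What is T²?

[[0, −4], [16, 0]]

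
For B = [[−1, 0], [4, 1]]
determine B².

[[1, 0], [0, 1]]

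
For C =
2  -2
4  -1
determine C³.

C² = [[-4, -2], [4, -7]]
C³ = [[-16, 10], [-20, -1]]

[[-16, 10], [-20, -1]]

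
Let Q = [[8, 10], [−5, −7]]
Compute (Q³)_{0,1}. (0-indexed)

tr Q = 1 and det Q = −6, so the characteristic polynomial is λ² − (1)λ + (−6) with roots 3 and −2.
Eigenvectors give P = [[2, −1], [−1, 1]] with P⁻¹ = [[1, 1], [1, 2]], and Q = P·diag(3, −2)·P⁻¹.
Then Q³ = P·diag(27, −8)·P⁻¹ = [[54, 8], [−27, −8]] · [[1, 1], [1, 2]] = [[62, 70], [−35, −43]].

70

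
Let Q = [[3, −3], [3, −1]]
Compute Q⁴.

Q² = [[0, −6], [6, −8]]
Q³ = [[−18, 6], [−6, −10]]
Q⁴ = [[−36, 48], [−48, 28]]

[[−36, 48], [−48, 28]]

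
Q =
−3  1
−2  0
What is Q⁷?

tr Q = −3 and det Q = 2, so the characteristic polynomial is λ² − (−3)λ + (2) with roots −1 and −2.
Eigenvectors give P = [[−1, 1], [−2, 1]] with P⁻¹ = [[1, −1], [2, −1]], and Q = P·diag(−1, −2)·P⁻¹.
Then Q⁷ = P·diag(−1, −128)·P⁻¹ = [[1, −128], [2, −128]] · [[1, −1], [2, −1]] = [[−255, 127], [−254, 126]].

[[−255, 127], [−254, 126]]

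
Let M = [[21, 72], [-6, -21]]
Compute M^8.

[[6561, 0], [0, 6561]]

tr M = 0 and det M = -9, so the characteristic polynomial is λ² − (0)λ + (-9) with roots -3 and 3.
Eigenvectors give P = [[-3, 4], [1, -1]] with P⁻¹ = [[1, 4], [1, 3]], and M = P·diag(-3, 3)·P⁻¹.
Then M^8 = P·diag(6561, 6561)·P⁻¹ = [[-19683, 26244], [6561, -6561]] · [[1, 4], [1, 3]] = [[6561, 0], [0, 6561]].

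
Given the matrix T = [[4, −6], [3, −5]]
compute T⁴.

tr T = −1 and det T = −2, so the characteristic polynomial is λ² − (−1)λ + (−2) with roots −2 and 1.
Eigenvectors give P = [[−1, −2], [−1, −1]] with P⁻¹ = [[1, −2], [−1, 1]], and T = P·diag(−2, 1)·P⁻¹.
Then T⁴ = P·diag(16, 1)·P⁻¹ = [[−16, −2], [−16, −1]] · [[1, −2], [−1, 1]] = [[−14, 30], [−15, 31]].

[[−14, 30], [−15, 31]]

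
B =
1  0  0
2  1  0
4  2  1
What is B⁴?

B = I + N where N = [[0, 0, 0], [2, 0, 0], [4, 2, 0]] is strictly lower-triangular, so N³ = 0.
(I + N)⁴ = I + 4·N + 6·N² = [[1, 0, 0], [8, 1, 0], [40, 8, 1]].

[[1, 0, 0], [8, 1, 0], [40, 8, 1]]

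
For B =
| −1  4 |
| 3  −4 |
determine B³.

[[−73, 132], [99, −172]]

B² = [[13, −20], [−15, 28]]
B³ = [[−73, 132], [99, −172]]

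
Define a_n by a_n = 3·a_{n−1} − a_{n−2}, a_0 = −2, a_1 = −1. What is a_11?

−4181

With companion matrix M = [[3, −1], [1, 0]], [a_n, a_{n−1}]ᵀ = M·[a_{n−1}, a_{n−2}]ᵀ, so [a_11, a_10]ᵀ = M¹⁰·[a_1, a_0]ᵀ.
M¹⁰ = [[17711, −6765], [6765, −2584]], giving [a_11, a_10]ᵀ = [[−4181], [−1597]].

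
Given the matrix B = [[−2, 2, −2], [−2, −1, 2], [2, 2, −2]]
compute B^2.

[[−4, −10, 12], [10, 1, −2], [−12, −2, 4]]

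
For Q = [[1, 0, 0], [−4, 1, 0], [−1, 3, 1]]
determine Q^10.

[[1, 0, 0], [−40, 1, 0], [−550, 30, 1]]

Q = I + N where N = [[0, 0, 0], [−4, 0, 0], [−1, 3, 0]] is strictly lower-triangular, so N^3 = 0.
(I + N)^10 = I + 10·N + 45·N^2 = [[1, 0, 0], [−40, 1, 0], [−550, 30, 1]].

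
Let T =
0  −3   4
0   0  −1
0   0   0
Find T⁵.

[[0, 0, 0], [0, 0, 0], [0, 0, 0]]

T is strictly triangular, hence nilpotent: T³ = 0, so T⁵ = 0.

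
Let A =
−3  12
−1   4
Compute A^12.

[[−3, 12], [−1, 4]]

A² = A (a projection; rank 1, trace 1), so A^12 = A.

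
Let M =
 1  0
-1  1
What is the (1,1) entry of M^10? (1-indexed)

M = I + N where N = [[0, 0], [-1, 0]] is strictly lower-triangular, so N^2 = 0.
(I + N)^10 = I + 10·N = [[1, 0], [-10, 1]].

1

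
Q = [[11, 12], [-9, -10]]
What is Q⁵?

[[131, 132], [-99, -100]]

tr Q = 1 and det Q = -2, so the characteristic polynomial is λ² − (1)λ + (-2) with roots 2 and -1.
Eigenvectors give P = [[4, -1], [-3, 1]] with P⁻¹ = [[1, 1], [3, 4]], and Q = P·diag(2, -1)·P⁻¹.
Then Q⁵ = P·diag(32, -1)·P⁻¹ = [[128, 1], [-96, -1]] · [[1, 1], [3, 4]] = [[131, 132], [-99, -100]].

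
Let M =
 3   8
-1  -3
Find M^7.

[[3, 8], [-1, -3]]

M² = I (check: tr M = 0 and det M = -1), so M^7 = M since 7 is odd.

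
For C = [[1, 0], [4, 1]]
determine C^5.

[[1, 0], [20, 1]]

C = I + N where N = [[0, 0], [4, 0]] is strictly lower-triangular, so N^2 = 0.
(I + N)^5 = I + 5·N = [[1, 0], [20, 1]].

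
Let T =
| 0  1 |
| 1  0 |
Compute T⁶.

[[1, 0], [0, 1]]

T² = I (check: tr T = 0 and det T = -1), so T⁶ = I since 6 is even.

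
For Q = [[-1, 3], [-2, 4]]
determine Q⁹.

tr Q = 3 and det Q = 2, so the characteristic polynomial is λ² − (3)λ + (2) with roots 1 and 2.
Eigenvectors give P = [[-3, 1], [-2, 1]] with P⁻¹ = [[-1, 1], [-2, 3]], and Q = P·diag(1, 2)·P⁻¹.
Then Q⁹ = P·diag(1, 512)·P⁻¹ = [[-3, 512], [-2, 512]] · [[-1, 1], [-2, 3]] = [[-1021, 1533], [-1022, 1534]].

[[-1021, 1533], [-1022, 1534]]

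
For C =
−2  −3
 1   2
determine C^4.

C² = I (check: tr C = 0 and det C = −1), so C^4 = I since 4 is even.

[[1, 0], [0, 1]]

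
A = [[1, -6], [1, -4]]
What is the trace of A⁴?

17

tr A = -3 and det A = 2, so the characteristic polynomial is λ² − (-3)λ + (2) with roots -2 and -1.
Eigenvectors give P = [[2, 3], [1, 1]] with P⁻¹ = [[-1, 3], [1, -2]], and A = P·diag(-2, -1)·P⁻¹.
Then A⁴ = P·diag(16, 1)·P⁻¹ = [[32, 3], [16, 1]] · [[-1, 3], [1, -2]] = [[-29, 90], [-15, 46]].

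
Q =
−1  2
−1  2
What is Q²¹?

Q² = Q (a projection; rank 1, trace 1), so Q²¹ = Q.

[[−1, 2], [−1, 2]]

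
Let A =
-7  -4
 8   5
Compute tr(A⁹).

tr A = -2 and det A = -3, so the characteristic polynomial is λ² − (-2)λ + (-3) with roots -3 and 1.
Eigenvectors give P = [[-1, -1], [1, 2]] with P⁻¹ = [[-2, -1], [1, 1]], and A = P·diag(-3, 1)·P⁻¹.
Then A⁹ = P·diag(-19683, 1)·P⁻¹ = [[19683, -1], [-19683, 2]] · [[-2, -1], [1, 1]] = [[-39367, -19684], [39368, 19685]].

-19682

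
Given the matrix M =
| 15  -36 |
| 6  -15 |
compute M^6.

[[729, 0], [0, 729]]

tr M = 0 and det M = -9, so the characteristic polynomial is λ² − (0)λ + (-9) with roots -3 and 3.
Eigenvectors give P = [[2, 3], [1, 1]] with P⁻¹ = [[-1, 3], [1, -2]], and M = P·diag(-3, 3)·P⁻¹.
Then M^6 = P·diag(729, 729)·P⁻¹ = [[1458, 2187], [729, 729]] · [[-1, 3], [1, -2]] = [[729, 0], [0, 729]].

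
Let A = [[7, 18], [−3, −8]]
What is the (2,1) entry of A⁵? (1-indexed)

−33

tr A = −1 and det A = −2, so the characteristic polynomial is λ² − (−1)λ + (−2) with roots −2 and 1.
Eigenvectors give P = [[2, 3], [−1, −1]] with P⁻¹ = [[−1, −3], [1, 2]], and A = P·diag(−2, 1)·P⁻¹.
Then A⁵ = P·diag(−32, 1)·P⁻¹ = [[−64, 3], [32, −1]] · [[−1, −3], [1, 2]] = [[67, 198], [−33, −98]].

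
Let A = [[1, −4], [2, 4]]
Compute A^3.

[[−47, −52], [26, −8]]

A^2 = [[−7, −20], [10, 8]]
A^3 = [[−47, −52], [26, −8]]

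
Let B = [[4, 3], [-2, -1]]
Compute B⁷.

[[382, 381], [-254, -253]]

tr B = 3 and det B = 2, so the characteristic polynomial is λ² − (3)λ + (2) with roots 2 and 1.
Eigenvectors give P = [[3, 1], [-2, -1]] with P⁻¹ = [[1, 1], [-2, -3]], and B = P·diag(2, 1)·P⁻¹.
Then B⁷ = P·diag(128, 1)·P⁻¹ = [[384, 1], [-256, -1]] · [[1, 1], [-2, -3]] = [[382, 381], [-254, -253]].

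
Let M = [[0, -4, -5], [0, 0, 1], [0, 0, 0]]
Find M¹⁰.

M is strictly triangular, hence nilpotent: M³ = 0, so M¹⁰ = 0.

[[0, 0, 0], [0, 0, 0], [0, 0, 0]]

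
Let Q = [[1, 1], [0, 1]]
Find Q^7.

[[1, 7], [0, 1]]

Q = I + N where N = [[0, 1], [0, 0]] is strictly upper-triangular, so N^2 = 0.
(I + N)^7 = I + 7·N = [[1, 7], [0, 1]].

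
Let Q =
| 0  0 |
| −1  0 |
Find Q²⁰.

Q is strictly triangular, hence nilpotent: Q² = 0, so Q²⁰ = 0.

[[0, 0], [0, 0]]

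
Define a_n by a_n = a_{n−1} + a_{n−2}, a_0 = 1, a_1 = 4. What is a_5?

With companion matrix T = [[1, 1], [1, 0]], [a_n, a_{n−1}]ᵀ = T·[a_{n−1}, a_{n−2}]ᵀ, so [a_5, a_4]ᵀ = T⁴·[a_1, a_0]ᵀ.
T⁴ = [[5, 3], [3, 2]], giving [a_5, a_4]ᵀ = [[23], [14]].

23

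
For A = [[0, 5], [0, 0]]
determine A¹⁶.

A is strictly triangular, hence nilpotent: A² = 0, so A¹⁶ = 0.

[[0, 0], [0, 0]]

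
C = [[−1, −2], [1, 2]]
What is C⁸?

[[−1, −2], [1, 2]]

C² = C (a projection; rank 1, trace 1), so C⁸ = C.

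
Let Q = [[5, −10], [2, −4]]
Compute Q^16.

[[5, −10], [2, −4]]

Q² = Q (a projection; rank 1, trace 1), so Q^16 = Q.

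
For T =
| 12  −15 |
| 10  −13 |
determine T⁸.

tr T = −1 and det T = −6, so the characteristic polynomial is λ² − (−1)λ + (−6) with roots 2 and −3.
Eigenvectors give P = [[3, 1], [2, 1]] with P⁻¹ = [[1, −1], [−2, 3]], and T = P·diag(2, −3)·P⁻¹.
Then T⁸ = P·diag(256, 6561)·P⁻¹ = [[768, 6561], [512, 6561]] · [[1, −1], [−2, 3]] = [[−12354, 18915], [−12610, 19171]].

[[−12354, 18915], [−12610, 19171]]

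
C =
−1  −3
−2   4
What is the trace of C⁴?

C² = [[7, −9], [−6, 22]]
C³ = [[11, −57], [−38, 106]]
C⁴ = [[103, −261], [−174, 538]]

641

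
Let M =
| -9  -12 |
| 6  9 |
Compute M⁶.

tr M = 0 and det M = -9, so the characteristic polynomial is λ² − (0)λ + (-9) with roots -3 and 3.
Eigenvectors give P = [[2, -1], [-1, 1]] with P⁻¹ = [[1, 1], [1, 2]], and M = P·diag(-3, 3)·P⁻¹.
Then M⁶ = P·diag(729, 729)·P⁻¹ = [[1458, -729], [-729, 729]] · [[1, 1], [1, 2]] = [[729, 0], [0, 729]].

[[729, 0], [0, 729]]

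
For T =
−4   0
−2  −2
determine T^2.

[[16, 0], [12, 4]]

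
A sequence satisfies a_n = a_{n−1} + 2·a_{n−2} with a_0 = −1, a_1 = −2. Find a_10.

With companion matrix Q = [[1, 2], [1, 0]], [a_n, a_{n−1}]ᵀ = Q·[a_{n−1}, a_{n−2}]ᵀ, so [a_10, a_9]ᵀ = Q⁹·[a_1, a_0]ᵀ.
Q⁹ = [[341, 342], [171, 170]], giving [a_10, a_9]ᵀ = [[−1024], [−512]].

−1024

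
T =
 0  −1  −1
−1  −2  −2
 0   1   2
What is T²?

[[1, 1, 0], [2, 3, 1], [−1, 0, 2]]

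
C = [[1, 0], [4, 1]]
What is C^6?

[[1, 0], [24, 1]]

C = I + N where N = [[0, 0], [4, 0]] is strictly lower-triangular, so N^2 = 0.
(I + N)^6 = I + 6·N = [[1, 0], [24, 1]].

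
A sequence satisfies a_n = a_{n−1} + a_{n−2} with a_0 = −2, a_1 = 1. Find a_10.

With companion matrix M = [[1, 1], [1, 0]], [a_n, a_{n−1}]ᵀ = M·[a_{n−1}, a_{n−2}]ᵀ, so [a_10, a_9]ᵀ = M⁹·[a_1, a_0]ᵀ.
M⁹ = [[55, 34], [34, 21]], giving [a_10, a_9]ᵀ = [[−13], [−8]].

−13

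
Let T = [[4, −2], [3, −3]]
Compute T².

[[10, −2], [3, 3]]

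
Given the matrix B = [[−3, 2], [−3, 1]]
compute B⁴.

[[−15, 8], [−12, 1]]

B² = [[3, −4], [6, −5]]
B³ = [[3, 2], [−3, 7]]
B⁴ = [[−15, 8], [−12, 1]]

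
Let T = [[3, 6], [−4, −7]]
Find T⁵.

[[483, 726], [−484, −727]]

tr T = −4 and det T = 3, so the characteristic polynomial is λ² − (−4)λ + (3) with roots −1 and −3.
Eigenvectors give P = [[3, −1], [−2, 1]] with P⁻¹ = [[1, 1], [2, 3]], and T = P·diag(−1, −3)·P⁻¹.
Then T⁵ = P·diag(−1, −243)·P⁻¹ = [[−3, 243], [2, −243]] · [[1, 1], [2, 3]] = [[483, 726], [−484, −727]].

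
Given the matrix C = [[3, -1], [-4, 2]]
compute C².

[[13, -5], [-20, 8]]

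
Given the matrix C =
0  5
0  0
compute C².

C is strictly triangular, hence nilpotent: C² = 0, so C² = 0.

[[0, 0], [0, 0]]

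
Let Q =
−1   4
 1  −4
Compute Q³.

[[−25, 100], [25, −100]]

Q² = [[5, −20], [−5, 20]]
Q³ = [[−25, 100], [25, −100]]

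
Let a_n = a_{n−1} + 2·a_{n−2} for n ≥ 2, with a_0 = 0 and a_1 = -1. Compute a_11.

With companion matrix Q = [[1, 2], [1, 0]], [a_n, a_{n−1}]ᵀ = Q·[a_{n−1}, a_{n−2}]ᵀ, so [a_11, a_10]ᵀ = Q^10·[a_1, a_0]ᵀ.
Q^10 = [[683, 682], [341, 342]], giving [a_11, a_10]ᵀ = [[-683], [-341]].

-683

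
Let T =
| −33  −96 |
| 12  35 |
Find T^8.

[[−52479, −157440], [19680, 59041]]

tr T = 2 and det T = −3, so the characteristic polynomial is λ² − (2)λ + (−3) with roots 3 and −1.
Eigenvectors give P = [[−8, −3], [3, 1]] with P⁻¹ = [[1, 3], [−3, −8]], and T = P·diag(3, −1)·P⁻¹.
Then T^8 = P·diag(6561, 1)·P⁻¹ = [[−52488, −3], [19683, 1]] · [[1, 3], [−3, −8]] = [[−52479, −157440], [19680, 59041]].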